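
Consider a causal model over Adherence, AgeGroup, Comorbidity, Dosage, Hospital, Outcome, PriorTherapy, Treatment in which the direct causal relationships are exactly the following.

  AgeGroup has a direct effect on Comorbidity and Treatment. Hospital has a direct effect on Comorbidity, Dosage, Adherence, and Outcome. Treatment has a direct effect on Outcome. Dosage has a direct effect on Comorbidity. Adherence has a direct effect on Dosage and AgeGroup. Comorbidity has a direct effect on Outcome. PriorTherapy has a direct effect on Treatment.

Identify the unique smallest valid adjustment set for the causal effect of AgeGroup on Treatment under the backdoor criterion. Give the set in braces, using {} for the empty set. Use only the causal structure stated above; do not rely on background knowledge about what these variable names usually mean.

{}

Variables eligible for adjustment (non-descendants of AgeGroup, excluding AgeGroup and Treatment): {Adherence, Dosage, Hospital, PriorTherapy}.
Backdoor paths from AgeGroup to Treatment:
  P1: AgeGroup <- Adherence <- Hospital -> Dosage -> Comorbidity -> Outcome <- Treatment
  P2: AgeGroup <- Adherence <- Hospital -> Comorbidity -> Outcome <- Treatment
  P3: AgeGroup <- Adherence <- Hospital -> Outcome <- Treatment
  P4: AgeGroup <- Adherence -> Dosage <- Hospital -> Comorbidity -> Outcome <- Treatment
  P5: AgeGroup <- Adherence -> Dosage <- Hospital -> Outcome <- Treatment
  P6: AgeGroup <- Adherence -> Dosage -> Comorbidity <- Hospital -> Outcome <- Treatment
  P7: AgeGroup <- Adherence -> Dosage -> Comorbidity -> Outcome <- Treatment
Each backdoor path contains an unconditioned collider, so every path is already blocked with the empty conditioning set:
  P1: blocked at collider Outcome (neither it nor any descendant is in the conditioning set).
  P2: blocked at collider Outcome (neither it nor any descendant is in the conditioning set).
  P3: blocked at collider Outcome (neither it nor any descendant is in the conditioning set).
  P4: blocked at collider Dosage (neither it nor any descendant is in the conditioning set).
  P5: blocked at collider Dosage (neither it nor any descendant is in the conditioning set).
  P6: blocked at collider Comorbidity (neither it nor any descendant is in the conditioning set).
  P7: blocked at collider Outcome (neither it nor any descendant is in the conditioning set).
The empty set is therefore the unique smallest valid set.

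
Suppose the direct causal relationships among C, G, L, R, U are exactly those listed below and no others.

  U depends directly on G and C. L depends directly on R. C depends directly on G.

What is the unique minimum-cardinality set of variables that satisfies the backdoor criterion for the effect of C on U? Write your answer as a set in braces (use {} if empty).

Variables eligible for adjustment (non-descendants of C, excluding C and U): {G, L, R}.
Backdoor paths from C to U:
  P1: C <- G -> U
The empty set is not sufficient: P1 (C <- G -> U) has no collider blocking it and no conditioned non-collider, so it is open.
Try {G}:
  P1: blocked at fork node G ∈ conditioning set.
{G} contains no descendant of C and blocks every backdoor path.
No other singleton works — e.g. {R} leaves P1 open — so {G} is the unique smallest valid adjustment set.

{G}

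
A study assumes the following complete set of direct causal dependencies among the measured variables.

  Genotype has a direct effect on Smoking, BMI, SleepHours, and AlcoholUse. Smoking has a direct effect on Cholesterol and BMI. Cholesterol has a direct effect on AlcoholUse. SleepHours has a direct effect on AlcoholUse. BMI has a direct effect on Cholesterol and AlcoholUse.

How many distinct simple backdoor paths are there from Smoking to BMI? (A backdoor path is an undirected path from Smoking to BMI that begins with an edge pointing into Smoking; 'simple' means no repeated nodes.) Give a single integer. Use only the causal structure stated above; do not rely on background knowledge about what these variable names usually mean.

A backdoor path from Smoking to BMI is any simple undirected path whose first edge points into Smoking (i.e. leaves Smoking via a parent).
Parents of Smoking: {Genotype}.
Enumerating:
  P1: Smoking <- Genotype -> SleepHours -> AlcoholUse <- BMI
  P2: Smoking <- Genotype -> SleepHours -> AlcoholUse <- Cholesterol <- BMI
  P3: Smoking <- Genotype -> BMI
  P4: Smoking <- Genotype -> AlcoholUse <- BMI
  P5: Smoking <- Genotype -> AlcoholUse <- Cholesterol <- BMI
That exhausts the simple backdoor paths. Count: 5.

5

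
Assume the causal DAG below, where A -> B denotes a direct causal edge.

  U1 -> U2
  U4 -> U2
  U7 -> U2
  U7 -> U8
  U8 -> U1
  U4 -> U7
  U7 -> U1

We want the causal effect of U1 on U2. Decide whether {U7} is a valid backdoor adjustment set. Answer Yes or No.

Backdoor paths from U1 to U2 (paths whose first edge points into U1):
  P1: U1 <- U7 <- U4 -> U2
  P2: U1 <- U7 -> U2
  P3: U1 <- U8 <- U7 <- U4 -> U2
  P4: U1 <- U8 <- U7 -> U2
Condition 1 (no descendant of U1 in the set): holds — descendants of U1 are {U2}; none are in {U7}.
Condition 2 (every backdoor path blocked by {U7}):
  P1: blocked at chain node U7 ∈ conditioning set.
  P2: blocked at fork node U7 ∈ conditioning set.
  P3: blocked at chain node U7 ∈ conditioning set.
  P4: blocked at fork node U7 ∈ conditioning set.
{U7} satisfies the backdoor criterion.

Yes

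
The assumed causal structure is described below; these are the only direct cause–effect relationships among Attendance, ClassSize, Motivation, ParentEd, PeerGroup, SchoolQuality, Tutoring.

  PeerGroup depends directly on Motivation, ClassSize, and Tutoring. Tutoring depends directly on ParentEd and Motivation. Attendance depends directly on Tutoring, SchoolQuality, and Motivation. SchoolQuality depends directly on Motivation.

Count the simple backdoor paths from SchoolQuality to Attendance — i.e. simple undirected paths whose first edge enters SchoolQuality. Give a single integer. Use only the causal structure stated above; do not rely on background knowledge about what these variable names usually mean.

3

A backdoor path from SchoolQuality to Attendance is any simple undirected path whose first edge points into SchoolQuality (i.e. leaves SchoolQuality via a parent).
Parents of SchoolQuality: {Motivation}.
Enumerating:
  P1: SchoolQuality <- Motivation -> Tutoring -> Attendance
  P2: SchoolQuality <- Motivation -> Attendance
  P3: SchoolQuality <- Motivation -> PeerGroup <- Tutoring -> Attendance
That exhausts the simple backdoor paths. Count: 3.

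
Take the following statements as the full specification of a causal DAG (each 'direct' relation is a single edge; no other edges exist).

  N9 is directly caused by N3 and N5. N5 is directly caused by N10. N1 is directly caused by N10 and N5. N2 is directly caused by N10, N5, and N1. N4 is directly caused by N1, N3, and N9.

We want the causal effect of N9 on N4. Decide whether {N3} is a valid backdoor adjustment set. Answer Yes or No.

No

Backdoor paths from N9 to N4 (paths whose first edge points into N9):
  P1: N9 <- N3 -> N4
  P2: N9 <- N5 <- N10 -> N1 -> N4
  P3: N9 <- N5 <- N10 -> N2 <- N1 -> N4
  P4: N9 <- N5 -> N1 -> N4
  P5: N9 <- N5 -> N2 <- N10 -> N1 -> N4
  P6: N9 <- N5 -> N2 <- N1 -> N4
Condition 1 (no descendant of N9 in the set): holds — descendants of N9 are {N4}; none are in {N3}.
Condition 2 (every backdoor path blocked by {N3}):
  P1: blocked at fork node N3 ∈ conditioning set.
  P2: open — no interior node is in the conditioning set.
  P3: blocked at collider N2 (neither it nor any descendant is in the conditioning set).
  P4: open — no interior node is in the conditioning set.
  P5: blocked at collider N2 (neither it nor any descendant is in the conditioning set).
  P6: blocked at collider N2 (neither it nor any descendant is in the conditioning set).
{N3} does not satisfy the backdoor criterion.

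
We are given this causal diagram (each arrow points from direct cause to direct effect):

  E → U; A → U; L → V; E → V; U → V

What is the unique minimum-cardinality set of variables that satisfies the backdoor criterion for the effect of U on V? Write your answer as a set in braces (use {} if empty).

{E}

Variables eligible for adjustment (non-descendants of U, excluding U and V): {A, E, L}.
Backdoor paths from U to V:
  P1: U <- E -> V
The empty set is not sufficient: P1 (U <- E -> V) has no collider blocking it and no conditioned non-collider, so it is open.
Try {E}:
  P1: blocked at fork node E ∈ conditioning set.
{E} contains no descendant of U and blocks every backdoor path.
No other singleton works — e.g. {L} leaves P1 open — so {E} is the unique smallest valid adjustment set.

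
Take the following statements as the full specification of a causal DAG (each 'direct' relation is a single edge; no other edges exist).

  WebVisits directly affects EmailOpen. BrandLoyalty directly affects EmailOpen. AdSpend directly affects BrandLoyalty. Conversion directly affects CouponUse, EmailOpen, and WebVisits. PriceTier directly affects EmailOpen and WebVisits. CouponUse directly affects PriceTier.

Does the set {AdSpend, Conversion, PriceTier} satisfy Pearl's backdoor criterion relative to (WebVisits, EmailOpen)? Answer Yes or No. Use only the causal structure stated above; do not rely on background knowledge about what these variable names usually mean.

Yes

Backdoor paths from WebVisits to EmailOpen (paths whose first edge points into WebVisits):
  P1: WebVisits <- Conversion -> CouponUse -> PriceTier -> EmailOpen
  P2: WebVisits <- Conversion -> EmailOpen
  P3: WebVisits <- PriceTier <- CouponUse <- Conversion -> EmailOpen
  P4: WebVisits <- PriceTier -> EmailOpen
Condition 1 (no descendant of WebVisits in the set): holds — descendants of WebVisits are {EmailOpen}; none are in {AdSpend, Conversion, PriceTier}.
Condition 2 (every backdoor path blocked by {AdSpend, Conversion, PriceTier}):
  P1: blocked at fork node Conversion ∈ conditioning set.
  P2: blocked at fork node Conversion ∈ conditioning set.
  P3: blocked at chain node PriceTier ∈ conditioning set.
  P4: blocked at fork node PriceTier ∈ conditioning set.
{AdSpend, Conversion, PriceTier} satisfies the backdoor criterion.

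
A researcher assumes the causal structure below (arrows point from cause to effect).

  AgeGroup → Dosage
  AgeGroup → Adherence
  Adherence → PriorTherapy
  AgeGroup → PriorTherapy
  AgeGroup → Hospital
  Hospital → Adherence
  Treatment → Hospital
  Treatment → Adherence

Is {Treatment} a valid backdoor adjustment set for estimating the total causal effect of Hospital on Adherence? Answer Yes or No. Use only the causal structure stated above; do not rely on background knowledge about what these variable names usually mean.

Backdoor paths from Hospital to Adherence (paths whose first edge points into Hospital):
  P1: Hospital <- AgeGroup -> Adherence
  P2: Hospital <- AgeGroup -> PriorTherapy <- Adherence
  P3: Hospital <- Treatment -> Adherence
Condition 1 (no descendant of Hospital in the set): holds — descendants of Hospital are {Adherence, PriorTherapy}; none are in {Treatment}.
Condition 2 (every backdoor path blocked by {Treatment}):
  P1: open — no interior node is in the conditioning set.
  P2: blocked at collider PriorTherapy (neither it nor any descendant is in the conditioning set).
  P3: blocked at fork node Treatment ∈ conditioning set.
{Treatment} does not satisfy the backdoor criterion.

No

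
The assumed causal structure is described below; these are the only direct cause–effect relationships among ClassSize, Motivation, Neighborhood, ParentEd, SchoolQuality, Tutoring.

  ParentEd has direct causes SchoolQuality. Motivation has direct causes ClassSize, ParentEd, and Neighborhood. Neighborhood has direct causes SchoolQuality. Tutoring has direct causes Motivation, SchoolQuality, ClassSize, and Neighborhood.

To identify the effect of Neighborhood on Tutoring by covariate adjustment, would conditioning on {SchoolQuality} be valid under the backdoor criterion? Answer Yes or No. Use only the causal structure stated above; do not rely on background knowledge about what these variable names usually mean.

Backdoor paths from Neighborhood to Tutoring (paths whose first edge points into Neighborhood):
  P1: Neighborhood <- SchoolQuality -> ParentEd -> Motivation <- ClassSize -> Tutoring
  P2: Neighborhood <- SchoolQuality -> ParentEd -> Motivation -> Tutoring
  P3: Neighborhood <- SchoolQuality -> Tutoring
Condition 1 (no descendant of Neighborhood in the set): holds — descendants of Neighborhood are {Motivation, Tutoring}; none are in {SchoolQuality}.
Condition 2 (every backdoor path blocked by {SchoolQuality}):
  P1: blocked at fork node SchoolQuality ∈ conditioning set.
  P2: blocked at fork node SchoolQuality ∈ conditioning set.
  P3: blocked at fork node SchoolQuality ∈ conditioning set.
{SchoolQuality} satisfies the backdoor criterion.

Yes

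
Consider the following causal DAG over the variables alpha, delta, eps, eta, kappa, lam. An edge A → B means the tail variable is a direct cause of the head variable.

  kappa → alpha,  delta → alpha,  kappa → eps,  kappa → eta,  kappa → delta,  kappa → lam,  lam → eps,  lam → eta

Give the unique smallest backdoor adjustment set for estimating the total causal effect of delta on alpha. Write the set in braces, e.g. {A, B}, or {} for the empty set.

Variables eligible for adjustment (non-descendants of delta, excluding delta and alpha): {eps, eta, kappa, lam}.
Backdoor paths from delta to alpha:
  P1: delta <- kappa -> alpha
The empty set is not sufficient: P1 (delta <- kappa -> alpha) has no collider blocking it and no conditioned non-collider, so it is open.
Try {kappa}:
  P1: blocked at fork node kappa ∈ conditioning set.
{kappa} contains no descendant of delta and blocks every backdoor path.
No other singleton works — e.g. {lam} leaves P1 open — so {kappa} is the unique smallest valid adjustment set.

{kappa}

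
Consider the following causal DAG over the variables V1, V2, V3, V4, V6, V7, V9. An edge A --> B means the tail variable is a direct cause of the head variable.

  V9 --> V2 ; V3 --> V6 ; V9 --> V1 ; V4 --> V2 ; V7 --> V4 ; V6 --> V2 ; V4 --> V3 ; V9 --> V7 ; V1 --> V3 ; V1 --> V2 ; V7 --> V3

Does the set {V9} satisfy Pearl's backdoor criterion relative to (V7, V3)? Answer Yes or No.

Backdoor paths from V7 to V3 (paths whose first edge points into V7):
  P1: V7 <- V9 -> V1 -> V3
  P2: V7 <- V9 -> V1 -> V2 <- V4 -> V3
  P3: V7 <- V9 -> V1 -> V2 <- V6 <- V3
  P4: V7 <- V9 -> V2 <- V1 -> V3
  P5: V7 <- V9 -> V2 <- V4 -> V3
  P6: V7 <- V9 -> V2 <- V6 <- V3
Condition 1 (no descendant of V7 in the set): holds — descendants of V7 are {V2, V3, V4, V6}; none are in {V9}.
Condition 2 (every backdoor path blocked by {V9}):
  P1: blocked at fork node V9 ∈ conditioning set.
  P2: blocked at fork node V9 ∈ conditioning set.
  P3: blocked at fork node V9 ∈ conditioning set.
  P4: blocked at fork node V9 ∈ conditioning set.
  P5: blocked at fork node V9 ∈ conditioning set.
  P6: blocked at fork node V9 ∈ conditioning set.
{V9} satisfies the backdoor criterion.

Yes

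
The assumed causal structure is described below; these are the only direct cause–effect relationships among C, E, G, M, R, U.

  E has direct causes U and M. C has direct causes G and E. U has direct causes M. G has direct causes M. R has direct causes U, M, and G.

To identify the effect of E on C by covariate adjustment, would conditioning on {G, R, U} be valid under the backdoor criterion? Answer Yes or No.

Backdoor paths from E to C (paths whose first edge points into E):
  P1: E <- M -> G -> C
  P2: E <- M -> U -> R <- G -> C
  P3: E <- M -> R <- G -> C
  P4: E <- U <- M -> G -> C
  P5: E <- U <- M -> R <- G -> C
  P6: E <- U -> R <- M -> G -> C
  P7: E <- U -> R <- G -> C
Condition 1 (no descendant of E in the set): holds — descendants of E are {C}; none are in {G, R, U}.
Condition 2 (every backdoor path blocked by {G, R, U}):
  P1: blocked at chain node G ∈ conditioning set.
  P2: blocked at chain node U ∈ conditioning set.
  P3: blocked at fork node G ∈ conditioning set.
  P4: blocked at chain node U ∈ conditioning set.
  P5: blocked at chain node U ∈ conditioning set.
  P6: blocked at fork node U ∈ conditioning set.
  P7: blocked at fork node U ∈ conditioning set.
{G, R, U} satisfies the backdoor criterion.

Yes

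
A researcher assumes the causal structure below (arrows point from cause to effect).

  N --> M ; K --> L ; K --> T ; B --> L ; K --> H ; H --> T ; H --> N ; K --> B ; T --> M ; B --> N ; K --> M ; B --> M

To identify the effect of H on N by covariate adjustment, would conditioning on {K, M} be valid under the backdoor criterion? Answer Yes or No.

No

Backdoor paths from H to N (paths whose first edge points into H):
  P1: H <- K -> B -> N
  P2: H <- K -> B -> M <- N
  P3: H <- K -> L <- B -> N
  P4: H <- K -> L <- B -> M <- N
  P5: H <- K -> T -> M <- B -> N
  P6: H <- K -> T -> M <- N
  P7: H <- K -> M <- B -> N
  P8: H <- K -> M <- N
Condition 1 (no descendant of H in the set): FAILS — M is a descendant of H.
Condition 2 (every backdoor path blocked by {K, M}):
  P1: blocked at fork node K ∈ conditioning set.
  P2: blocked at fork node K ∈ conditioning set.
  P3: blocked at fork node K ∈ conditioning set.
  P4: blocked at fork node K ∈ conditioning set.
  P5: blocked at fork node K ∈ conditioning set.
  P6: blocked at fork node K ∈ conditioning set.
  P7: blocked at fork node K ∈ conditioning set.
  P8: blocked at fork node K ∈ conditioning set.
{K, M} does not satisfy the backdoor criterion.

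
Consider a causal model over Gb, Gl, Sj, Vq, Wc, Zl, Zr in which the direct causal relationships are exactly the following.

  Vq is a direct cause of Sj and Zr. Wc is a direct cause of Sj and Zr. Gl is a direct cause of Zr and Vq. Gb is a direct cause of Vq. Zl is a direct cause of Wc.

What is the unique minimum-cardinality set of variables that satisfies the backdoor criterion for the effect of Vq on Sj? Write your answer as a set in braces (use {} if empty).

{}

Variables eligible for adjustment (non-descendants of Vq, excluding Vq and Sj): {Gb, Gl, Wc, Zl}.
Backdoor paths from Vq to Sj:
  P1: Vq <- Gl -> Zr <- Wc -> Sj
Each backdoor path contains an unconditioned collider, so every path is already blocked with the empty conditioning set:
  P1: blocked at collider Zr (neither it nor any descendant is in the conditioning set).
The empty set is therefore the unique smallest valid set.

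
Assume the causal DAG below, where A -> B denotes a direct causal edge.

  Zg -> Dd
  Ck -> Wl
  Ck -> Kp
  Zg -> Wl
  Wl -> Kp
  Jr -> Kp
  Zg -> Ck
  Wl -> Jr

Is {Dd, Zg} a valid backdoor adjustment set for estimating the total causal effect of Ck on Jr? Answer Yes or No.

Yes

Backdoor paths from Ck to Jr (paths whose first edge points into Ck):
  P1: Ck <- Zg -> Wl -> Jr
  P2: Ck <- Zg -> Wl -> Kp <- Jr
Condition 1 (no descendant of Ck in the set): holds — descendants of Ck are {Jr, Kp, Wl}; none are in {Dd, Zg}.
Condition 2 (every backdoor path blocked by {Dd, Zg}):
  P1: blocked at fork node Zg ∈ conditioning set.
  P2: blocked at fork node Zg ∈ conditioning set.
{Dd, Zg} satisfies the backdoor criterion.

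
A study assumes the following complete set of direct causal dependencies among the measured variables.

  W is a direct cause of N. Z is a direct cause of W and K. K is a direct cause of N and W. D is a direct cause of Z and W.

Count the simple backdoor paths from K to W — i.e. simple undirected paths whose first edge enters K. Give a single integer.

2

A backdoor path from K to W is any simple undirected path whose first edge points into K (i.e. leaves K via a parent).
Parents of K: {Z}.
Enumerating:
  P1: K <- Z <- D -> W
  P2: K <- Z -> W
That exhausts the simple backdoor paths. Count: 2.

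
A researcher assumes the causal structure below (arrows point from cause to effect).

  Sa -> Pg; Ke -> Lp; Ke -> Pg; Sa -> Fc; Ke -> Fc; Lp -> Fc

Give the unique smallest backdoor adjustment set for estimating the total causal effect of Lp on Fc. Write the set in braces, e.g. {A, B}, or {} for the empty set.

Variables eligible for adjustment (non-descendants of Lp, excluding Lp and Fc): {Ke, Pg, Sa}.
Backdoor paths from Lp to Fc:
  P1: Lp <- Ke -> Fc
  P2: Lp <- Ke -> Pg <- Sa -> Fc
The empty set is not sufficient: P1 (Lp <- Ke -> Fc) has no collider blocking it and no conditioned non-collider, so it is open.
Try {Ke}:
  P1: blocked at fork node Ke ∈ conditioning set.
  P2: blocked at fork node Ke ∈ conditioning set.
{Ke} contains no descendant of Lp and blocks every backdoor path.
No other singleton works — e.g. {Sa} leaves P1 open — so {Ke} is the unique smallest valid adjustment set.

{Ke}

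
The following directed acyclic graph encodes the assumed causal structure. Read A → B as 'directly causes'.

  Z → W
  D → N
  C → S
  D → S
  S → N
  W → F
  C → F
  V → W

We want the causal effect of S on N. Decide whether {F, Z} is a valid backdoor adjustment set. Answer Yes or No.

No

Backdoor paths from S to N (paths whose first edge points into S):
  P1: S <- D -> N
Condition 1 (no descendant of S in the set): holds — descendants of S are {N}; none are in {F, Z}.
Condition 2 (every backdoor path blocked by {F, Z}):
  P1: open — no interior node is in the conditioning set.
{F, Z} does not satisfy the backdoor criterion.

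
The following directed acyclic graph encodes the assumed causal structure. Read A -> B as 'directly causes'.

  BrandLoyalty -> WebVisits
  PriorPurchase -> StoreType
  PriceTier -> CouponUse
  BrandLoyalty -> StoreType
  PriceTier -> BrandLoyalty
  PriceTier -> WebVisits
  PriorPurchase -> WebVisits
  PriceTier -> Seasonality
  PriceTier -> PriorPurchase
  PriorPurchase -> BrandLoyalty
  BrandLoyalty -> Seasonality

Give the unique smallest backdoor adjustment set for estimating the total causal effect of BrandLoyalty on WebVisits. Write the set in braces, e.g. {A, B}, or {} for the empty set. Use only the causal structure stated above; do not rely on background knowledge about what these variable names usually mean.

{PriceTier, PriorPurchase}

Variables eligible for adjustment (non-descendants of BrandLoyalty, excluding BrandLoyalty and WebVisits): {CouponUse, PriceTier, PriorPurchase}.
Backdoor paths from BrandLoyalty to WebVisits:
  P1: BrandLoyalty <- PriceTier -> PriorPurchase -> WebVisits
  P2: BrandLoyalty <- PriceTier -> WebVisits
  P3: BrandLoyalty <- PriorPurchase <- PriceTier -> WebVisits
  P4: BrandLoyalty <- PriorPurchase -> WebVisits
The empty set is not sufficient: P1 (BrandLoyalty <- PriceTier -> PriorPurchase -> WebVisits) has no collider blocking it and no conditioned non-collider, so it is open.
Try {PriceTier, PriorPurchase}:
  P1: blocked at fork node PriceTier ∈ conditioning set.
  P2: blocked at fork node PriceTier ∈ conditioning set.
  P3: blocked at chain node PriorPurchase ∈ conditioning set.
  P4: blocked at fork node PriorPurchase ∈ conditioning set.
{PriceTier, PriorPurchase} contains no descendant of BrandLoyalty and blocks every backdoor path.
Every element of {PriceTier, PriorPurchase} is needed (dropping PriceTier leaves P2 open; dropping PriorPurchase leaves P4 open), so no proper subset is valid.
Among all size-2 subsets of the eligible variables, only {PriceTier, PriorPurchase} blocks every backdoor path, so it is the unique smallest valid adjustment set.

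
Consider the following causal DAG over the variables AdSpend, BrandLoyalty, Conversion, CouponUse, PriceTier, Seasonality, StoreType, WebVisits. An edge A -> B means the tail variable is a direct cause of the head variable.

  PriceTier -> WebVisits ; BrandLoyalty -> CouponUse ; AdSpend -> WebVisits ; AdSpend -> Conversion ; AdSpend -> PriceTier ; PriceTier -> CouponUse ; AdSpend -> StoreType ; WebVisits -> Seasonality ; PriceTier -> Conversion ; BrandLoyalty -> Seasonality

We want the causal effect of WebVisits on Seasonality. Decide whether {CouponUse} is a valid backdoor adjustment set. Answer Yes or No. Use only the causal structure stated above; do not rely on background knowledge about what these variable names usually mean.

No

Backdoor paths from WebVisits to Seasonality (paths whose first edge points into WebVisits):
  P1: WebVisits <- AdSpend -> PriceTier -> CouponUse <- BrandLoyalty -> Seasonality
  P2: WebVisits <- AdSpend -> Conversion <- PriceTier -> CouponUse <- BrandLoyalty -> Seasonality
  P3: WebVisits <- PriceTier -> CouponUse <- BrandLoyalty -> Seasonality
Condition 1 (no descendant of WebVisits in the set): holds — descendants of WebVisits are {Seasonality}; none are in {CouponUse}.
Condition 2 (every backdoor path blocked by {CouponUse}):
  P1: open — collider(s) CouponUse are conditioned on (or have a conditioned descendant) and no non-collider on the path is in the set.
  P2: blocked at collider Conversion (neither it nor any descendant is in the conditioning set).
  P3: open — collider(s) CouponUse are conditioned on (or have a conditioned descendant) and no non-collider on the path is in the set.
{CouponUse} does not satisfy the backdoor criterion.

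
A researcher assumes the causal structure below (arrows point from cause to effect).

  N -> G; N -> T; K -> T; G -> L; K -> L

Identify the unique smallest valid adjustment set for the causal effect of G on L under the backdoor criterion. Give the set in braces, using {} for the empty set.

Variables eligible for adjustment (non-descendants of G, excluding G and L): {K, N, T}.
Backdoor paths from G to L:
  P1: G <- N -> T <- K -> L
Each backdoor path contains an unconditioned collider, so every path is already blocked with the empty conditioning set:
  P1: blocked at collider T (neither it nor any descendant is in the conditioning set).
The empty set is therefore the unique smallest valid set.

{}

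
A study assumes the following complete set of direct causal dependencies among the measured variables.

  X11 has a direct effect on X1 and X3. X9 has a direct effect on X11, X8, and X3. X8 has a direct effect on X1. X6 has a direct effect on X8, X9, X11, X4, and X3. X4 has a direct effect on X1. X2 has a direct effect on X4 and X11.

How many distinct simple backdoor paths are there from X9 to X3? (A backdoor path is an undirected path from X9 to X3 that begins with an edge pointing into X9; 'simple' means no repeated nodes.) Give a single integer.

6

A backdoor path from X9 to X3 is any simple undirected path whose first edge points into X9 (i.e. leaves X9 via a parent).
Parents of X9: {X6}.
Enumerating:
  P1: X9 <- X6 -> X4 <- X2 -> X11 -> X3
  P2: X9 <- X6 -> X4 -> X1 <- X11 -> X3
  P3: X9 <- X6 -> X8 -> X1 <- X4 <- X2 -> X11 -> X3
  P4: X9 <- X6 -> X8 -> X1 <- X11 -> X3
  P5: X9 <- X6 -> X11 -> X3
  P6: X9 <- X6 -> X3
That exhausts the simple backdoor paths. Count: 6.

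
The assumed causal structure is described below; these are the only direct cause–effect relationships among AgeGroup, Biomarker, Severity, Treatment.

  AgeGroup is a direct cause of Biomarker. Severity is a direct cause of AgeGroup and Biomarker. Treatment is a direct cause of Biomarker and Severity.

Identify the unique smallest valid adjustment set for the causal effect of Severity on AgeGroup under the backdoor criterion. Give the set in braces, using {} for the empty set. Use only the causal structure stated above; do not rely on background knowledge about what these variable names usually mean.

Variables eligible for adjustment (non-descendants of Severity, excluding Severity and AgeGroup): {Treatment}.
Backdoor paths from Severity to AgeGroup:
  P1: Severity <- Treatment -> Biomarker <- AgeGroup
Each backdoor path contains an unconditioned collider, so every path is already blocked with the empty conditioning set:
  P1: blocked at collider Biomarker (neither it nor any descendant is in the conditioning set).
The empty set is therefore the unique smallest valid set.

{}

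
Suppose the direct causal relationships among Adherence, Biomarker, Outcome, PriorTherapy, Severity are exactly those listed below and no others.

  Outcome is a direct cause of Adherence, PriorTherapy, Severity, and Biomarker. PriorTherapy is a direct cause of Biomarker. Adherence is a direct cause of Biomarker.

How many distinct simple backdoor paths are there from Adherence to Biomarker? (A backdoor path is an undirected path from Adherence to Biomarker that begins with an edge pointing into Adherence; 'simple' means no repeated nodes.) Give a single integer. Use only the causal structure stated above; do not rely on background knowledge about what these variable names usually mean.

A backdoor path from Adherence to Biomarker is any simple undirected path whose first edge points into Adherence (i.e. leaves Adherence via a parent).
Parents of Adherence: {Outcome}.
Enumerating:
  P1: Adherence <- Outcome -> PriorTherapy -> Biomarker
  P2: Adherence <- Outcome -> Biomarker
That exhausts the simple backdoor paths. Count: 2.

2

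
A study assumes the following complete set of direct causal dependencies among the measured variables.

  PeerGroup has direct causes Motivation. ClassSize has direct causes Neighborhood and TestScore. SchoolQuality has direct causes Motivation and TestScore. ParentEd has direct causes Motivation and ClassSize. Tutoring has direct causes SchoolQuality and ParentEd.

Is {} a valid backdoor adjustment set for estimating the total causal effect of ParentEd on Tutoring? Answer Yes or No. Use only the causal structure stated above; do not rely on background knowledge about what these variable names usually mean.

Backdoor paths from ParentEd to Tutoring (paths whose first edge points into ParentEd):
  P1: ParentEd <- Motivation -> SchoolQuality -> Tutoring
  P2: ParentEd <- ClassSize <- TestScore -> SchoolQuality -> Tutoring
Condition 1 (no descendant of ParentEd in the set): holds — descendants of ParentEd are {Tutoring}; none are in {}.
Condition 2 (every backdoor path blocked by {}):
  P1: open — no interior node is in the conditioning set.
  P2: open — no interior node is in the conditioning set.
{} does not satisfy the backdoor criterion.

No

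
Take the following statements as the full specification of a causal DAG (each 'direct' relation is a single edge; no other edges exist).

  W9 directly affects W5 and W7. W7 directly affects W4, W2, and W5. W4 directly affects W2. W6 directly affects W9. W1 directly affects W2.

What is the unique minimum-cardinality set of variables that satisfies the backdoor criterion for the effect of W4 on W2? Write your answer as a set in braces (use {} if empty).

Variables eligible for adjustment (non-descendants of W4, excluding W4 and W2): {W1, W5, W6, W7, W9}.
Backdoor paths from W4 to W2:
  P1: W4 <- W7 -> W2
The empty set is not sufficient: P1 (W4 <- W7 -> W2) has no collider blocking it and no conditioned non-collider, so it is open.
Try {W7}:
  P1: blocked at fork node W7 ∈ conditioning set.
{W7} contains no descendant of W4 and blocks every backdoor path.
No other singleton works — e.g. {W6} leaves P1 open — so {W7} is the unique smallest valid adjustment set.

{W7}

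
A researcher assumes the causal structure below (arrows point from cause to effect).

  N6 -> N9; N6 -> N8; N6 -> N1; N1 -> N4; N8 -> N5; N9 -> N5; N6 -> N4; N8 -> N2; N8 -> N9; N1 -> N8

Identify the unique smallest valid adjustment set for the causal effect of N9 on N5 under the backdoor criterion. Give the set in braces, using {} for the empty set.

Variables eligible for adjustment (non-descendants of N9, excluding N9 and N5): {N1, N2, N4, N6, N8}.
Backdoor paths from N9 to N5:
  P1: N9 <- N6 -> N1 -> N8 -> N5
  P2: N9 <- N6 -> N8 -> N5
  P3: N9 <- N6 -> N4 <- N1 -> N8 -> N5
  P4: N9 <- N8 -> N5
The empty set is not sufficient: P1 (N9 <- N6 -> N1 -> N8 -> N5) has no collider blocking it and no conditioned non-collider, so it is open.
Try {N8}:
  P1: blocked at chain node N8 ∈ conditioning set.
  P2: blocked at chain node N8 ∈ conditioning set.
  P3: blocked at collider N4 (neither it nor any descendant is in the conditioning set).
  P4: blocked at fork node N8 ∈ conditioning set.
{N8} contains no descendant of N9 and blocks every backdoor path.
No other singleton works — e.g. {N6} leaves P4 open — so {N8} is the unique smallest valid adjustment set.

{N8}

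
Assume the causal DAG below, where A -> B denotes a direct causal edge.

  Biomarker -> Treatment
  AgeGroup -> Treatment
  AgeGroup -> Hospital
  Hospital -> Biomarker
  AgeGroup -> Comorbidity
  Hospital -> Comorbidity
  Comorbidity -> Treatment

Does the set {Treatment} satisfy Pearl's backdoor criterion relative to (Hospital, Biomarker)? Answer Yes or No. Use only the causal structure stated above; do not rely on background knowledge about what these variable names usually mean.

Backdoor paths from Hospital to Biomarker (paths whose first edge points into Hospital):
  P1: Hospital <- AgeGroup -> Comorbidity -> Treatment <- Biomarker
  P2: Hospital <- AgeGroup -> Treatment <- Biomarker
Condition 1 (no descendant of Hospital in the set): FAILS — Treatment is a descendant of Hospital.
Condition 2 (every backdoor path blocked by {Treatment}):
  P1: open — collider(s) Treatment are conditioned on (or have a conditioned descendant) and no non-collider on the path is in the set.
  P2: open — collider(s) Treatment are conditioned on (or have a conditioned descendant) and no non-collider on the path is in the set.
{Treatment} does not satisfy the backdoor criterion.

No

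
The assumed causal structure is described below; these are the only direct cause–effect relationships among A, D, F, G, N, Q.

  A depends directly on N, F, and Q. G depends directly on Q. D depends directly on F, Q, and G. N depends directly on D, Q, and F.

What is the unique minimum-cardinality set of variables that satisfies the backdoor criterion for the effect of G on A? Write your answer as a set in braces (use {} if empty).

Variables eligible for adjustment (non-descendants of G, excluding G and A): {F, Q}.
Backdoor paths from G to A:
  P1: G <- Q -> D <- F -> N -> A
  P2: G <- Q -> D <- F -> A
  P3: G <- Q -> D -> N <- F -> A
  P4: G <- Q -> D -> N -> A
  P5: G <- Q -> N <- F -> A
  P6: G <- Q -> N <- D <- F -> A
  P7: G <- Q -> N -> A
  P8: G <- Q -> A
The empty set is not sufficient: P4 (G <- Q -> D -> N -> A) has no collider blocking it and no conditioned non-collider, so it is open.
Try {Q}:
  P1: blocked at fork node Q ∈ conditioning set.
  P2: blocked at fork node Q ∈ conditioning set.
  P3: blocked at fork node Q ∈ conditioning set.
  P4: blocked at fork node Q ∈ conditioning set.
  P5: blocked at fork node Q ∈ conditioning set.
  P6: blocked at fork node Q ∈ conditioning set.
  P7: blocked at fork node Q ∈ conditioning set.
  P8: blocked at fork node Q ∈ conditioning set.
{Q} contains no descendant of G and blocks every backdoor path.
No other singleton works — e.g. {F} leaves P4 open — so {Q} is the unique smallest valid adjustment set.

{Q}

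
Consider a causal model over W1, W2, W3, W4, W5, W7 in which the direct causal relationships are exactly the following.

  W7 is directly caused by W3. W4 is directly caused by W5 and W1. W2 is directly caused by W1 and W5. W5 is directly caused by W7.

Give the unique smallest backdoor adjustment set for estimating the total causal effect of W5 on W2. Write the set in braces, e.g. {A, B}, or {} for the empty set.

{}

Variables eligible for adjustment (non-descendants of W5, excluding W5 and W2): {W1, W3, W7}.
Backdoor paths from W5 to W2:
  (none)
With no backdoor paths the empty set already satisfies the criterion, and it is trivially minimal.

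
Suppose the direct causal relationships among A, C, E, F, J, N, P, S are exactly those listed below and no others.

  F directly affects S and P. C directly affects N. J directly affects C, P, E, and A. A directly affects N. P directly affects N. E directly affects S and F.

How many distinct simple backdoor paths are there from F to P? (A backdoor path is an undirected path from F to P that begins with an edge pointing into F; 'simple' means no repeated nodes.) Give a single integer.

A backdoor path from F to P is any simple undirected path whose first edge points into F (i.e. leaves F via a parent).
Parents of F: {E}.
Enumerating:
  P1: F <- E <- J -> C -> N <- P
  P2: F <- E <- J -> A -> N <- P
  P3: F <- E <- J -> P
That exhausts the simple backdoor paths. Count: 3.

3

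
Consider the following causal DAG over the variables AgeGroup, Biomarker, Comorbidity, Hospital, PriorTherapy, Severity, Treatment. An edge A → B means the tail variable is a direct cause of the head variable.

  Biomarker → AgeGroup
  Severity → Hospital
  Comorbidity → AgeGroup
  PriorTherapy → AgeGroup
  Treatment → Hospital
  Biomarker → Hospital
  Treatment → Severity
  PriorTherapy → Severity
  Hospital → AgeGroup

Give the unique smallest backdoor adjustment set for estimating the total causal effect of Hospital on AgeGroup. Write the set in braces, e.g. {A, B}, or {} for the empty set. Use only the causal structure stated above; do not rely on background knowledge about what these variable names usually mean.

{Biomarker, PriorTherapy}

Variables eligible for adjustment (non-descendants of Hospital, excluding Hospital and AgeGroup): {Biomarker, Comorbidity, PriorTherapy, Severity, Treatment}.
Backdoor paths from Hospital to AgeGroup:
  P1: Hospital <- Treatment -> Severity <- PriorTherapy -> AgeGroup
  P2: Hospital <- Biomarker -> AgeGroup
  P3: Hospital <- Severity <- PriorTherapy -> AgeGroup
The empty set is not sufficient: P2 (Hospital <- Biomarker -> AgeGroup) has no collider blocking it and no conditioned non-collider, so it is open.
Try {Biomarker, PriorTherapy}:
  P1: blocked at collider Severity (neither it nor any descendant is in the conditioning set).
  P2: blocked at fork node Biomarker ∈ conditioning set.
  P3: blocked at fork node PriorTherapy ∈ conditioning set.
{Biomarker, PriorTherapy} contains no descendant of Hospital and blocks every backdoor path.
Every element of {Biomarker, PriorTherapy} is needed (dropping Biomarker leaves P2 open; dropping PriorTherapy leaves P3 open), so no proper subset is valid.
Among all size-2 subsets of the eligible variables, only {Biomarker, PriorTherapy} blocks every backdoor path, so it is the unique smallest valid adjustment set.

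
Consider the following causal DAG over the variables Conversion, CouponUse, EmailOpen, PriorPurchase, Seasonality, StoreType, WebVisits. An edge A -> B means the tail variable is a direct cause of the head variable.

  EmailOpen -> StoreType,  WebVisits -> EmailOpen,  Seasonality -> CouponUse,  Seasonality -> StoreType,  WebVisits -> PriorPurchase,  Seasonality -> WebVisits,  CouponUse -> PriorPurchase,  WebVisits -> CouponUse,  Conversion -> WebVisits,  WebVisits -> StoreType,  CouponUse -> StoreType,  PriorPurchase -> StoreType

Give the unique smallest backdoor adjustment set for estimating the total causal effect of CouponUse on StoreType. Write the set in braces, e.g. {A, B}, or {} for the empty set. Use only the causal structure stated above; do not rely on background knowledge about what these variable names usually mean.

Variables eligible for adjustment (non-descendants of CouponUse, excluding CouponUse and StoreType): {Conversion, EmailOpen, Seasonality, WebVisits}.
Backdoor paths from CouponUse to StoreType:
  P1: CouponUse <- Seasonality -> WebVisits -> EmailOpen -> StoreType
  P2: CouponUse <- Seasonality -> WebVisits -> PriorPurchase -> StoreType
  P3: CouponUse <- Seasonality -> WebVisits -> StoreType
  P4: CouponUse <- Seasonality -> StoreType
  P5: CouponUse <- WebVisits <- Seasonality -> StoreType
  P6: CouponUse <- WebVisits -> EmailOpen -> StoreType
  P7: CouponUse <- WebVisits -> PriorPurchase -> StoreType
  P8: CouponUse <- WebVisits -> StoreType
The empty set is not sufficient: P1 (CouponUse <- Seasonality -> WebVisits -> EmailOpen -> StoreType) has no collider blocking it and no conditioned non-collider, so it is open.
Try {Seasonality, WebVisits}:
  P1: blocked at fork node Seasonality ∈ conditioning set.
  P2: blocked at fork node Seasonality ∈ conditioning set.
  P3: blocked at fork node Seasonality ∈ conditioning set.
  P4: blocked at fork node Seasonality ∈ conditioning set.
  P5: blocked at chain node WebVisits ∈ conditioning set.
  P6: blocked at fork node WebVisits ∈ conditioning set.
  P7: blocked at fork node WebVisits ∈ conditioning set.
  P8: blocked at fork node WebVisits ∈ conditioning set.
{Seasonality, WebVisits} contains no descendant of CouponUse and blocks every backdoor path.
Every element of {Seasonality, WebVisits} is needed (dropping Seasonality leaves P4 open; dropping WebVisits leaves P6 open), so no proper subset is valid.
Among all size-2 subsets of the eligible variables, only {Seasonality, WebVisits} blocks every backdoor path, so it is the unique smallest valid adjustment set.

{Seasonality, WebVisits}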